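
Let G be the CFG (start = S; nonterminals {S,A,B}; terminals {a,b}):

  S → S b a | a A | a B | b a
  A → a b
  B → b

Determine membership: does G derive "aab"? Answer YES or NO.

Convert to CNF:
  S -> S X2 | T0 A | T0 B | T1 T0
  A -> T0 T1
  B -> b
  T0 -> a
  T1 -> b
  X2 -> T1 T0

CYK fill:
  [0..0]={T0}  "a"  orig:{}
  [1..1]={T0}  "a"  orig:{}
  [2..2]={B,T1}  "b"  orig:{B}
  [0..1]=∅  "aa"
  [1..2]={A,S}  "ab"
  [0..2]={S}  "aab"

S ∈ T[0,2] ⇒ YES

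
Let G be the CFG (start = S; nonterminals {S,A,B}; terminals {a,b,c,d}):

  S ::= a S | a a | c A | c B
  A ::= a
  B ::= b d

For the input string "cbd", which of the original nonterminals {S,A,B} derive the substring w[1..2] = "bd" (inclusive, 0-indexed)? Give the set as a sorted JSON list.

Convert to CNF:
  S -> T2 S | T2 T2 | T3 A | T3 B
  A -> a
  B -> T0 T1
  T0 -> b
  T1 -> d
  T2 -> a
  T3 -> c

CYK table (by increasing span), restricted to cells inside w[1..2]:
  T[1,1] 'b' = {T0}  orig:{}
  T[2,2] 'd' = {T1}  orig:{}
  T[1,2] 'bd' = {B}

Original NTs in T[1,2] deriving "bd": ["B"]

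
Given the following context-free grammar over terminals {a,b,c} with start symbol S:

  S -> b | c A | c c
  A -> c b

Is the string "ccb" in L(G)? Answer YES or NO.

Convert to CNF:
  S -> T0 A | T0 T0 | b
  A -> T0 T1
  T0 -> c
  T1 -> b

Fill CYK table bottom-up:
  T[0,0] 'c' = {T0}  orig:{}
  T[1,1] 'c' = {T0}  orig:{}
  T[2,2] 'b' = {S,T1}  orig:{S}
  T[0,1] 'cc' = {S}
  T[1,2] 'cb' = {A}
  T[0,2] 'ccb' = {S}

S ∈ T[0,2] ⇒ YES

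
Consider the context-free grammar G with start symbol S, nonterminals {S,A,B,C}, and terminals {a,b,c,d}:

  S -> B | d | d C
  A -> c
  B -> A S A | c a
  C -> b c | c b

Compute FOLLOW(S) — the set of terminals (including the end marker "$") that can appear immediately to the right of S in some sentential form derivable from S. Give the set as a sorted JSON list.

FIRST sets, iterate to fixpoint:
round 1:
  A via A→c: +{c}
  B via B→A S A: +{c}
  C via C→b c: +{b}
  C via C→c b: +{c}
  S via S→B: +{c}
  S via S→d: +{d}
  FIRST(S)={c,d}  FIRST(A)={c}  FIRST(B)={c}  FIRST(C)={b,c}
round 2: — fixpoint
  FIRST(S)={c,d}  FIRST(A)={c}  FIRST(B)={c}  FIRST(C)={b,c}

FOLLOW iteration:
FOLLOW(S) := {$}
iter 1:
  B→A S A: FOLLOW(A) ⊇ FIRST(S) = {c,d}; new: +{c,d}
  B→A S A: FOLLOW(S) ⊇ FIRST(A) = {c}; new: +{c}
  S→B: FOLLOW(B) ⊇ FOLLOW(S) ⊇ {$,c}; new: +{$,c}
  S→d C: FOLLOW(C) ⊇ FOLLOW(S) ⊇ {$,c}; new: +{$,c}
  S: {$,c}  A: {c,d}  B: {$,c}  C: {$,c}
iter 2:
  B→A S A: FOLLOW(A) ⊇ FOLLOW(B) ⊇ {$,c}; new: +{$}
  S: {$,c}  A: {$,c,d}  B: {$,c}  C: {$,c}
iter 3: (no change)
  S: {$,c}  A: {$,c,d}  B: {$,c}  C: {$,c}

FOLLOW(S) = ["$", "c"]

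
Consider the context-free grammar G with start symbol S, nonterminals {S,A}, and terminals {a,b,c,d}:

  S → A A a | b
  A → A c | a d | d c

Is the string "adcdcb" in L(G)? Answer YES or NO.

CNF form of G:
  S -> A X3 | b
  A -> A T0 | T1 T2 | T2 T0
  T0 -> c
  T1 -> a
  T2 -> d
  X3 -> A T1

CYK table (by increasing span):
  [0..0]={T1}  "a"  orig:{}
  [1..1]={T2}  "d"  orig:{}
  [2..2]={T0}  "c"  orig:{}
  [3..3]={T2}  "d"  orig:{}
  [4..4]={T0}  "c"  orig:{}
  [5..5]={S}  "b"
  [0..1]={A}  "ad"
  [1..2]={A}  "dc"
  [2..3]=∅  "cd"
  [3..4]={A}  "dc"
  [4..5]=∅  "cb"
  [0..2]={A}  "adc"
  [1..3]=∅  "dcd"
  [2..4]=∅  "cdc"
  [3..5]=∅  "dcb"
  [0..3]=∅  "adcd"
  [1..4]=∅  "dcdc"
  [2..5]=∅  "cdcb"
  [0..4]=∅  "adcdc"
  [1..5]=∅  "dcdcb"
  [0..5]=∅  "adcdcb"

S ∉ T[0,5] ⇒ NO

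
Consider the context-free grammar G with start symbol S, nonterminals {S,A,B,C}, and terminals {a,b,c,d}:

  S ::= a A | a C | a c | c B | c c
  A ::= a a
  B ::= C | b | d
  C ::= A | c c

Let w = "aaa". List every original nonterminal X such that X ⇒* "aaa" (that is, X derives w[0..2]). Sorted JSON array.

CNF form of G:
  S -> T0 A | T0 C | T0 T1 | T1 B | T1 T1
  A -> T0 T0
  B -> T0 T0 | T1 T1 | b | d
  C -> T0 T0 | T1 T1
  T0 -> a
  T1 -> c

CYK table (by increasing span), restricted to cells inside w[0..2]:
  T[0,0] 'a' = {T0}  orig:{}
  T[1,1] 'a' = {T0}  orig:{}
  T[2,2] 'a' = {T0}  orig:{}
  T[0,1] 'aa' = {A,B,C}
  T[1,2] 'aa' = {A,B,C}
  T[0,2] 'aaa' = {S}

Original NTs in T[0,2] deriving "aaa": ["S"]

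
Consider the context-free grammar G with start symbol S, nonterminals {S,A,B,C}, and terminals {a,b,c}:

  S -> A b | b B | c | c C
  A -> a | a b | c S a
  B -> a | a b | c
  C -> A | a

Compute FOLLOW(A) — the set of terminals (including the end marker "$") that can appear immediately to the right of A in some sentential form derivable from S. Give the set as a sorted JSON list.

FIRST sets, iterate to fixpoint:
[1]
  A via A→a: +{a}
  A via A→c S a: +{c}
  B via B→a: +{a}
  B via B→c: +{c}
  C via C→A: +{a,c}
  S via S→A b: +{a,c}
  S via S→b B: +{b}
  S: {a,b,c}  A: {a,c}  B: {a,c}  C: {a,c}
[2] (no change)
  S: {a,b,c}  A: {a,c}  B: {a,c}  C: {a,c}

Compute FOLLOW by fixpoint:
seed FOLLOW(S) with $
round 1:
  A→c S a: FOLLOW(S) ⊇ FIRST(a) = {a}; new: +{a}
  S→A b: FOLLOW(A) ⊇ FIRST(b) = {b}; new: +{b}
  S→b B: FOLLOW(B) ⊇ FOLLOW(S) ⊇ {$,a}; new: +{$,a}
  S→c C: FOLLOW(C) ⊇ FOLLOW(S) ⊇ {$,a}; new: +{$,a}
  FOLLOW(S)={$,a}  FOLLOW(A)={b}  FOLLOW(B)={$,a}  FOLLOW(C)={$,a}
round 2:
  C→A: FOLLOW(A) ⊇ FOLLOW(C) ⊇ {$,a}; new: +{$,a}
  FOLLOW(S)={$,a}  FOLLOW(A)={$,a,b}  FOLLOW(B)={$,a}  FOLLOW(C)={$,a}
round 3: done
  FOLLOW(S)={$,a}  FOLLOW(A)={$,a,b}  FOLLOW(B)={$,a}  FOLLOW(C)={$,a}

FOLLOW(A) = ["$", "a", "b"]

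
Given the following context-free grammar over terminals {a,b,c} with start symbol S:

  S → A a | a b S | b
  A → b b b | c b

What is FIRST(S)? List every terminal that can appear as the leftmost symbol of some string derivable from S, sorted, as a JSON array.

FIRST iteration:
pass 1:
  A via A→b b b: +{b}
  A via A→c b: +{c}
  S via S→A a: +{b,c}
  S via S→a b S: +{a}
  FIRST(S)={a,b,c}  FIRST(A)={b,c}
pass 2: — fixpoint
  FIRST(S)={a,b,c}  FIRST(A)={b,c}

FIRST(S) = ["a", "b", "c"]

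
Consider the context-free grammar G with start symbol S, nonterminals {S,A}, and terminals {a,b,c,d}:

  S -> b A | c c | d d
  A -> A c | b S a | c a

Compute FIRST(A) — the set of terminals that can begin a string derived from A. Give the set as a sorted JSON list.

FIRST sets, iterate to fixpoint:
[1]
  A via A→b S a: +{b}
  A via A→c a: +{c}
  S via S→b A: +{b}
  S via S→c c: +{c}
  S via S→d d: +{d}
  FIRST(S)={b,c,d}  FIRST(A)={b,c}
[2] (no change)
  FIRST(S)={b,c,d}  FIRST(A)={b,c}

FIRST(A) = ["b", "c"]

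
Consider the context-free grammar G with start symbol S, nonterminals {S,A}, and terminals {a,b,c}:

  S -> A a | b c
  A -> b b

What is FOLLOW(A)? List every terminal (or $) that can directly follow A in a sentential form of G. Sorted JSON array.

Compute FIRST by fixpoint:
[1]
  A via A→b b: +{b}
  S via S→A a: +{b}
  FIRST[S]={b}  FIRST[A]={b}
[2] — fixpoint
  FIRST[S]={b}  FIRST[A]={b}

FOLLOW sets:
initialize: $ ∈ FOLLOW(S)
pass 1:
  S→A a: FOLLOW(A) ⊇ FIRST(a) = {a}; new: +{a}
  FOLLOW[S]={$}  FOLLOW[A]={a}
pass 2: (stable)
  FOLLOW[S]={$}  FOLLOW[A]={a}

FOLLOW(A) = ["a"]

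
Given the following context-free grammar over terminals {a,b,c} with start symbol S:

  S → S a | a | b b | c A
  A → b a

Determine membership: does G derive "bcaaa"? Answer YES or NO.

CNF form of G:
  S -> S T1 | T0 T0 | T2 A | a
  A -> T0 T1
  T0 -> b
  T1 -> a
  T2 -> c

CYK table (by increasing span):
  cell(0,0) b: {T0}  orig:{}
  cell(1,1) c: {T2}  orig:{}
  cell(2,2) a: {S,T1}  orig:{S}
  cell(3,3) a: {S,T1}  orig:{S}
  cell(4,4) a: {S,T1}  orig:{S}
  cell(0,1) bc: ∅
  cell(1,2) ca: ∅
  cell(2,3) aa: {S}
  cell(3,4) aa: {S}
  cell(0,2) bca: ∅
  cell(1,3) caa: ∅
  cell(2,4) aaa: {S}
  cell(0,3) bcaa: ∅
  cell(1,4) caaa: ∅
  cell(0,4) bcaaa: ∅

S ∉ T[0,4] ⇒ NO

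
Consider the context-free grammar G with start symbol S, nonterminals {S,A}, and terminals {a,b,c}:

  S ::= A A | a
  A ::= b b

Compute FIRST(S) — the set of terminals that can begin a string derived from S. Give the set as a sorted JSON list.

FIRST iteration:
pass 1:
  A via A→b b: +{b}
  S via S→A A: +{b}
  S via S→a: +{a}
  S: {a,b}  A: {b}
pass 2: done
  S: {a,b}  A: {b}

FIRST(S) = ["a", "b"]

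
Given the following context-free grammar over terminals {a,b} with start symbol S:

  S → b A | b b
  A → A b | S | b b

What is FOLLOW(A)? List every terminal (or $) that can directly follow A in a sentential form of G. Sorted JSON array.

FIRST sets, iterate to fixpoint:
iter 1:
  A via A→b b: +{b}
  S via S→b A: +{b}
  FIRST(S)={b}  FIRST(A)={b}
iter 2: (no change)
  FIRST(S)={b}  FIRST(A)={b}

FOLLOW iteration:
FOLLOW(S) := {$}
iter 1:
  A→A b: FOLLOW(A) ⊇ FIRST(b) = {b}; new: +{b}
  A→S: FOLLOW(S) ⊇ FOLLOW(A) ⊇ {b}; new: +{b}
  S→b A: FOLLOW(A) ⊇ FOLLOW(S) ⊇ {$,b}; new: +{$}
  S: {$,b}  A: {$,b}
iter 2: done
  S: {$,b}  A: {$,b}

FOLLOW(A) = ["$", "b"]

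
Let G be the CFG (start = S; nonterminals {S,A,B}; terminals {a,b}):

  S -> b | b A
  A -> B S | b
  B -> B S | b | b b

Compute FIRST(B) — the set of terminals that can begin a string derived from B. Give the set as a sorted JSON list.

FIRST sets, iterate to fixpoint:
iter 1:
  A via A→b: +{b}
  B via B→b: +{b}
  S via S→b: +{b}
  S: {b}  A: {b}  B: {b}
iter 2: (stable)
  S: {b}  A: {b}  B: {b}

FIRST(B) = ["b"]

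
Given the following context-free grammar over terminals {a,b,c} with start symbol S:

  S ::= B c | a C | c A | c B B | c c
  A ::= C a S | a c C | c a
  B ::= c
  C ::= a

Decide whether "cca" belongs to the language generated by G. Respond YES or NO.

CNF form of G:
  S -> B T1 | T0 C | T1 A | T1 T1 | T1 X4
  A -> C X2 | T0 X3 | T1 T0
  B -> c
  C -> a
  T0 -> a
  T1 -> c
  X2 -> T0 S
  X3 -> T1 C
  X4 -> B B

Fill CYK table bottom-up:
  [0..0]={B,T1}  "c"  orig:{B}
  [1..1]={B,T1}  "c"  orig:{B}
  [2..2]={C,T0}  "a"  orig:{C}
  [0..1]={S,X4}  "cc"  orig:{S}
  [1..2]={A,X3}  "ca"  orig:{A}
  [0..2]={S}  "cca"

S ∈ T[0,2] ⇒ YES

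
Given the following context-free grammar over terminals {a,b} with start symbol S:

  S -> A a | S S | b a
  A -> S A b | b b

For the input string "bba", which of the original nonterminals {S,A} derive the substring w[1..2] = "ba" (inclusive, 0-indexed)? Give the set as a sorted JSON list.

CNF form of G:
  S -> A T1 | S S | T0 T1
  A -> S X2 | T0 T0
  T0 -> b
  T1 -> a
  X2 -> A T0

CYK fill, restricted to cells inside w[1..2]:
  T[1,1] 'b' = {T0}  orig:{}
  T[2,2] 'a' = {T1}  orig:{}
  T[1,2] 'ba' = {S}

Original NTs in T[1,2] deriving "ba": ["S"]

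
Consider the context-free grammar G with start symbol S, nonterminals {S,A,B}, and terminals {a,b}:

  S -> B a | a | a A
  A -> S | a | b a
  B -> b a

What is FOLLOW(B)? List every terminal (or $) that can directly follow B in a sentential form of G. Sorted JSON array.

FIRST iteration:
pass 1:
  A via A→a: +{a}
  A via A→b a: +{b}
  B via B→b a: +{b}
  S via S→B a: +{b}
  S via S→a: +{a}
  S: {a,b}  A: {a,b}  B: {b}
pass 2: done
  S: {a,b}  A: {a,b}  B: {b}

Compute FOLLOW by fixpoint:
initialize: $ ∈ FOLLOW(S)
pass 1:
  S→B a: FOLLOW(B) ⊇ FIRST(a) = {a}; new: +{a}
  S→a A: FOLLOW(A) ⊇ FOLLOW(S) ⊇ {$}; new: +{$}
  FOLLOW(S)={$}  FOLLOW(A)={$}  FOLLOW(B)={a}
pass 2: done
  FOLLOW(S)={$}  FOLLOW(A)={$}  FOLLOW(B)={a}

FOLLOW(B) = ["a"]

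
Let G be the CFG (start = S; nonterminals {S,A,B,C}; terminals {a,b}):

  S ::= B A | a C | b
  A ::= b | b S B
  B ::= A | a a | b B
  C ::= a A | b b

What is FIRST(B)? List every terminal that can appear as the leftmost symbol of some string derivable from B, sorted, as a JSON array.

Compute FIRST by fixpoint:
iter 1:
  A via A→b: +{b}
  B via B→A: +{b}
  B via B→a a: +{a}
  C via C→a A: +{a}
  C via C→b b: +{b}
  S via S→B A: +{a,b}
  FIRST(S)={a,b}  FIRST(A)={b}  FIRST(B)={a,b}  FIRST(C)={a,b}
iter 2: done
  FIRST(S)={a,b}  FIRST(A)={b}  FIRST(B)={a,b}  FIRST(C)={a,b}

FIRST(B) = ["a", "b"]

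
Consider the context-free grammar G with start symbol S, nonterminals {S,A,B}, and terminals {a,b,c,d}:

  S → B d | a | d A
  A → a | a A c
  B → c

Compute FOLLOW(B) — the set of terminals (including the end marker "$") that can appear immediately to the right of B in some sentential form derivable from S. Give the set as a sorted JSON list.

FIRST sets, iterate to fixpoint:
iter 1:
  A via A→a: +{a}
  B via B→c: +{c}
  S via S→B d: +{c}
  S via S→a: +{a}
  S via S→d A: +{d}
  S: {a,c,d}  A: {a}  B: {c}
iter 2: (no change)
  S: {a,c,d}  A: {a}  B: {c}

FOLLOW sets:
seed FOLLOW(S) with $
round 1:
  A→a A c: FOLLOW(A) ⊇ FIRST(c) = {c}; new: +{c}
  S→B d: FOLLOW(B) ⊇ FIRST(d) = {d}; new: +{d}
  S→d A: FOLLOW(A) ⊇ FOLLOW(S) ⊇ {$}; new: +{$}
  FOLLOW[S]={$}  FOLLOW[A]={$,c}  FOLLOW[B]={d}
round 2: done
  FOLLOW[S]={$}  FOLLOW[A]={$,c}  FOLLOW[B]={d}

FOLLOW(B) = ["d"]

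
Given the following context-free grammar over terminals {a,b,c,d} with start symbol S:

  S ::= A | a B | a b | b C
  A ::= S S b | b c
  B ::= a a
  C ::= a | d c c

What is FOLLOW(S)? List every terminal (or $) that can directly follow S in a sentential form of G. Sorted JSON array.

Compute FIRST by fixpoint:
[1]
  A via A→b c: +{b}
  B via B→a a: +{a}
  C via C→a: +{a}
  C via C→d c c: +{d}
  S via S→A: +{b}
  S via S→a B: +{a}
  S: {a,b}  A: {b}  B: {a}  C: {a,d}
[2]
  A via A→S S b: +{a}
  S: {a,b}  A: {a,b}  B: {a}  C: {a,d}
[3] (no change)
  S: {a,b}  A: {a,b}  B: {a}  C: {a,d}

FOLLOW sets:
FOLLOW(S) := {$}
pass 1:
  A→S S b: FOLLOW(S) ⊇ FIRST(S) = {a,b}; new: +{a,b}
  S→A: FOLLOW(A) ⊇ FOLLOW(S) ⊇ {$,a,b}; new: +{$,a,b}
  S→a B: FOLLOW(B) ⊇ FOLLOW(S) ⊇ {$,a,b}; new: +{$,a,b}
  S→b C: FOLLOW(C) ⊇ FOLLOW(S) ⊇ {$,a,b}; new: +{$,a,b}
  FOLLOW[S]={$,a,b}  FOLLOW[A]={$,a,b}  FOLLOW[B]={$,a,b}  FOLLOW[C]={$,a,b}
pass 2: done
  FOLLOW[S]={$,a,b}  FOLLOW[A]={$,a,b}  FOLLOW[B]={$,a,b}  FOLLOW[C]={$,a,b}

FOLLOW(S) = ["$", "a", "b"]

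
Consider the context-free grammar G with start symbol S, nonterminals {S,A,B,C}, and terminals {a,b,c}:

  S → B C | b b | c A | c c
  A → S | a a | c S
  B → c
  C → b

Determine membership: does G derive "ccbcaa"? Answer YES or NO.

CNF form of G:
  S -> B C | T1 T1 | T2 A | T2 T2
  A -> B C | T0 T0 | T1 T1 | T2 A | T2 S | T2 T2
  B -> c
  C -> b
  T0 -> a
  T1 -> b
  T2 -> c

CYK fill:
  cell(0,0) c: {B,T2}  orig:{B}
  cell(1,1) c: {B,T2}  orig:{B}
  cell(2,2) b: {C,T1}  orig:{C}
  cell(3,3) c: {B,T2}  orig:{B}
  cell(4,4) a: {T0}  orig:{}
  cell(5,5) a: {T0}  orig:{}
  cell(0,1) cc: {A,S}
  cell(1,2) cb: {A,S}
  cell(2,3) bc: ∅
  cell(3,4) ca: ∅
  cell(4,5) aa: {A}
  cell(0,2) ccb: {A,S}
  cell(1,3) cbc: ∅
  cell(2,4) bca: ∅
  cell(3,5) caa: {A,S}
  cell(0,3) ccbc: ∅
  cell(1,4) cbca: ∅
  cell(2,5) bcaa: ∅
  cell(0,4) ccbca: ∅
  cell(1,5) cbcaa: ∅
  cell(0,5) ccbcaa: ∅

S ∉ T[0,5] ⇒ NO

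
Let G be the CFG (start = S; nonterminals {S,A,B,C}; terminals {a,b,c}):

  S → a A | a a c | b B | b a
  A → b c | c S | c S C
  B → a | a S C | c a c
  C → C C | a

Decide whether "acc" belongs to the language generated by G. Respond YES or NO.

Convert to CNF:
  S -> T0 B | T0 T2 | T2 A | T2 X6
  A -> T0 T1 | T1 S | T1 X3
  B -> T1 X5 | T2 X4 | a
  C -> C C | a
  T0 -> b
  T1 -> c
  T2 -> a
  X3 -> S C
  X4 -> S C
  X5 -> T2 T1
  X6 -> T2 T1

Fill CYK table bottom-up:
  cell(0,0) a: {B,C,T2}  orig:{B,C}
  cell(1,1) c: {T1}  orig:{}
  cell(2,2) c: {T1}  orig:{}
  cell(0,1) ac: {X5,X6}  orig:{}
  cell(1,2) cc: ∅
  cell(0,2) acc: ∅

S ∉ T[0,2] ⇒ NO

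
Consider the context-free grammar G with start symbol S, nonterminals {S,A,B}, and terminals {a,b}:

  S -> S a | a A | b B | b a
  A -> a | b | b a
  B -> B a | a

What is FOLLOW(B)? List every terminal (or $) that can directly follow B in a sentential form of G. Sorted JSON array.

FIRST iteration:
pass 1:
  A via A→a: +{a}
  A via A→b: +{b}
  B via B→a: +{a}
  S via S→a A: +{a}
  S via S→b B: +{b}
  S: {a,b}  A: {a,b}  B: {a}
pass 2: done
  S: {a,b}  A: {a,b}  B: {a}

FOLLOW sets:
initialize: $ ∈ FOLLOW(S)
round 1:
  B→B a: FOLLOW(B) ⊇ FIRST(a) = {a}; new: +{a}
  S→S a: FOLLOW(S) ⊇ FIRST(a) = {a}; new: +{a}
  S→a A: FOLLOW(A) ⊇ FOLLOW(S) ⊇ {$,a}; new: +{$,a}
  S→b B: FOLLOW(B) ⊇ FOLLOW(S) ⊇ {$,a}; new: +{$}
  FOLLOW(S)={$,a}  FOLLOW(A)={$,a}  FOLLOW(B)={$,a}
round 2: (stable)
  FOLLOW(S)={$,a}  FOLLOW(A)={$,a}  FOLLOW(B)={$,a}

FOLLOW(B) = ["$", "a"]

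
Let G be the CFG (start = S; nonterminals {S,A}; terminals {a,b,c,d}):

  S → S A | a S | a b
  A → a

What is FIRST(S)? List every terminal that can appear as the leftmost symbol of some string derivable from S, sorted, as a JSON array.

FIRST iteration:
[1]
  A via A→a: +{a}
  S via S→a S: +{a}
  FIRST[S]={a}  FIRST[A]={a}
[2] (no change)
  FIRST[S]={a}  FIRST[A]={a}

FIRST(S) = ["a"]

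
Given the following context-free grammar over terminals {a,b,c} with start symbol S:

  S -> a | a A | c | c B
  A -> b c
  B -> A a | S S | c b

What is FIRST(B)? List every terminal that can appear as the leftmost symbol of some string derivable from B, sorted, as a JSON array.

Compute FIRST by fixpoint:
iter 1:
  A via A→b c: +{b}
  B via B→A a: +{b}
  B via B→c b: +{c}
  S via S→a: +{a}
  S via S→c: +{c}
  FIRST[S]={a,c}  FIRST[A]={b}  FIRST[B]={b,c}
iter 2:
  B via B→S S: +{a}
  FIRST[S]={a,c}  FIRST[A]={b}  FIRST[B]={a,b,c}
iter 3: done
  FIRST[S]={a,c}  FIRST[A]={b}  FIRST[B]={a,b,c}

FIRST(B) = ["a", "b", "c"]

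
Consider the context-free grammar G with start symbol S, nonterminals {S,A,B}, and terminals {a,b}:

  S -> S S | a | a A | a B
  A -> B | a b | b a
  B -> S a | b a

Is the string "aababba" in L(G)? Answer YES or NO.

CNF form of G:
  S -> S S | T0 A | T0 B | a
  A -> S T0 | T0 T1 | T1 T0
  B -> S T0 | T1 T0
  T0 -> a
  T1 -> b

CYK table (by increasing span):
  cell(0,0) a: {S,T0}  orig:{S}
  cell(1,1) a: {S,T0}  orig:{S}
  cell(2,2) b: {T1}  orig:{}
  cell(3,3) a: {S,T0}  orig:{S}
  cell(4,4) b: {T1}  orig:{}
  cell(5,5) b: {T1}  orig:{}
  cell(6,6) a: {S,T0}  orig:{S}
  cell(0,1) aa: {A,B,S}
  cell(1,2) ab: {A}
  cell(2,3) ba: {A,B}
  cell(3,4) ab: {A}
  cell(4,5) bb: ∅
  cell(5,6) ba: {A,B}
  cell(0,2) aab: {S}
  cell(1,3) aba: {S}
  cell(2,4) bab: ∅
  cell(3,5) abb: ∅
  cell(4,6) bba: ∅
  cell(0,3) aaba: {A,B,S}
  cell(1,4) abab: ∅
  cell(2,5) babb: ∅
  cell(3,6) abba: ∅
  cell(0,4) aabab: ∅
  cell(1,5) ababb: ∅
  cell(2,6) babba: ∅
  cell(0,5) aababb: ∅
  cell(1,6) ababba: ∅
  cell(0,6) aababba: ∅

S ∉ T[0,6] ⇒ NO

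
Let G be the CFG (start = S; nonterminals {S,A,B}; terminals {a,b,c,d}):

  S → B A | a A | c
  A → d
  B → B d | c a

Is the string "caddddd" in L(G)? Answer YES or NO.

Convert to CNF:
  S -> B A | T2 A | c
  A -> d
  B -> B T0 | T1 T2
  T0 -> d
  T1 -> c
  T2 -> a

Fill CYK table bottom-up:
  [0..0]={S,T1}  "c"  orig:{S}
  [1..1]={T2}  "a"  orig:{}
  [2..2]={A,T0}  "d"  orig:{A}
  [3..3]={A,T0}  "d"  orig:{A}
  [4..4]={A,T0}  "d"  orig:{A}
  [5..5]={A,T0}  "d"  orig:{A}
  [6..6]={A,T0}  "d"  orig:{A}
  [0..1]={B}  "ca"
  [1..2]={S}  "ad"
  [2..3]=∅  "dd"
  [3..4]=∅  "dd"
  [4..5]=∅  "dd"
  [5..6]=∅  "dd"
  [0..2]={B,S}  "cad"
  [1..3]=∅  "add"
  [2..4]=∅  "ddd"
  [3..5]=∅  "ddd"
  [4..6]=∅  "ddd"
  [0..3]={B,S}  "cadd"
  [1..4]=∅  "addd"
  [2..5]=∅  "dddd"
  [3..6]=∅  "dddd"
  [0..4]={B,S}  "caddd"
  [1..5]=∅  "adddd"
  [2..6]=∅  "ddddd"
  [0..5]={B,S}  "cadddd"
  [1..6]=∅  "addddd"
  [0..6]={B,S}  "caddddd"

S ∈ T[0,6] ⇒ YES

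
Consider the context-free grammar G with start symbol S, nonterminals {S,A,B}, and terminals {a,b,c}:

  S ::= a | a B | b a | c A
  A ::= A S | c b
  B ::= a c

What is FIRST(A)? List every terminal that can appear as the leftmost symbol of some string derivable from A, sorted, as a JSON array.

FIRST iteration:
[1]
  A via A→c b: +{c}
  B via B→a c: +{a}
  S via S→a: +{a}
  S via S→b a: +{b}
  S via S→c A: +{c}
  S: {a,b,c}  A: {c}  B: {a}
[2] (no change)
  S: {a,b,c}  A: {c}  B: {a}

FIRST(A) = ["c"]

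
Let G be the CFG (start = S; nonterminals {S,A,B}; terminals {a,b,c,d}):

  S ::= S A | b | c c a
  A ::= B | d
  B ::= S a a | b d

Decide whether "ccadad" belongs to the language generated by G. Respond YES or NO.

CNF form of G:
  S -> S A | T3 X6 | b
  A -> S X4 | T1 T2 | d
  B -> S X5 | T1 T2
  T0 -> a
  T1 -> b
  T2 -> d
  T3 -> c
  X4 -> T0 T0
  X5 -> T0 T0
  X6 -> T3 T0

Fill CYK table bottom-up:
  T[0,0] 'c' = {T3}  orig:{}
  T[1,1] 'c' = {T3}  orig:{}
  T[2,2] 'a' = {T0}  orig:{}
  T[3,3] 'd' = {A,T2}  orig:{A}
  T[4,4] 'a' = {T0}  orig:{}
  T[5,5] 'd' = {A,T2}  orig:{A}
  T[0,1] 'cc' = ∅
  T[1,2] 'ca' = {X6}  orig:{}
  T[2,3] 'ad' = ∅
  T[3,4] 'da' = ∅
  T[4,5] 'ad' = ∅
  T[0,2] 'cca' = {S}
  T[1,3] 'cad' = ∅
  T[2,4] 'ada' = ∅
  T[3,5] 'dad' = ∅
  T[0,3] 'ccad' = {S}
  T[1,4] 'cada' = ∅
  T[2,5] 'adad' = ∅
  T[0,4] 'ccada' = ∅
  T[1,5] 'cadad' = ∅
  T[0,5] 'ccadad' = ∅

S ∉ T[0,5] ⇒ NO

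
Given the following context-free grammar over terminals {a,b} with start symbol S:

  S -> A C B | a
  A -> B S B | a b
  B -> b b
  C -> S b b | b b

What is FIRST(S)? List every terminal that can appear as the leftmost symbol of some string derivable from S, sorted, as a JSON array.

FIRST iteration:
iter 1:
  A via A→a b: +{a}
  B via B→b b: +{b}
  C via C→b b: +{b}
  S via S→A C B: +{a}
  S: {a}  A: {a}  B: {b}  C: {b}
iter 2:
  A via A→B S B: +{b}
  C via C→S b b: +{a}
  S via S→A C B: +{b}
  S: {a,b}  A: {a,b}  B: {b}  C: {a,b}
iter 3: (stable)
  S: {a,b}  A: {a,b}  B: {b}  C: {a,b}

FIRST(S) = ["a", "b"]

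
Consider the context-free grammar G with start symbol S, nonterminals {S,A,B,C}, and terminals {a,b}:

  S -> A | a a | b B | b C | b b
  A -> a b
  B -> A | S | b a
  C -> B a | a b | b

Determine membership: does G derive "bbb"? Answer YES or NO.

CNF form of G:
  S -> T0 T0 | T0 T1 | T1 B | T1 C | T1 T1
  A -> T0 T1
  B -> T0 T0 | T0 T1 | T1 B | T1 C | T1 T0 | T1 T1
  C -> B T0 | T0 T1 | b
  T0 -> a
  T1 -> b

CYK table (by increasing span):
  cell(0,0) b: {C,T1}  orig:{C}
  cell(1,1) b: {C,T1}  orig:{C}
  cell(2,2) b: {C,T1}  orig:{C}
  cell(0,1) bb: {B,S}
  cell(1,2) bb: {B,S}
  cell(0,2) bbb: {B,S}

S ∈ T[0,2] ⇒ YES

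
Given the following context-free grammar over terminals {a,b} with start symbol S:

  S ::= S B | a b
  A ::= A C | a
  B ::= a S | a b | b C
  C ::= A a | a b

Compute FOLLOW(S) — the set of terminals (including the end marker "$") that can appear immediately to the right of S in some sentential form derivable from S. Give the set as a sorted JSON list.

FIRST iteration:
[1]
  A via A→a: +{a}
  B via B→a S: +{a}
  B via B→b C: +{b}
  C via C→A a: +{a}
  S via S→a b: +{a}
  S: {a}  A: {a}  B: {a,b}  C: {a}
[2] done
  S: {a}  A: {a}  B: {a,b}  C: {a}

FOLLOW iteration:
FOLLOW(S) := {$}
[1]
  A→A C: FOLLOW(A) ⊇ FIRST(C) = {a}; new: +{a}
  A→A C: FOLLOW(C) ⊇ FOLLOW(A) ⊇ {a}; new: +{a}
  S→S B: FOLLOW(S) ⊇ FIRST(B) = {a,b}; new: +{a,b}
  S→S B: FOLLOW(B) ⊇ FOLLOW(S) ⊇ {$,a,b}; new: +{$,a,b}
  FOLLOW(S)={$,a,b}  FOLLOW(A)={a}  FOLLOW(B)={$,a,b}  FOLLOW(C)={a}
[2]
  B→b C: FOLLOW(C) ⊇ FOLLOW(B) ⊇ {$,a,b}; new: +{$,b}
  FOLLOW(S)={$,a,b}  FOLLOW(A)={a}  FOLLOW(B)={$,a,b}  FOLLOW(C)={$,a,b}
[3] (stable)
  FOLLOW(S)={$,a,b}  FOLLOW(A)={a}  FOLLOW(B)={$,a,b}  FOLLOW(C)={$,a,b}

FOLLOW(S) = ["$", "a", "b"]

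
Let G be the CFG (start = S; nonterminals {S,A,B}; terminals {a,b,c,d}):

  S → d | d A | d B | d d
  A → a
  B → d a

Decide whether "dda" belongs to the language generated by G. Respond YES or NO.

CNF form of G:
  S -> T0 A | T0 B | T0 T0 | d
  A -> a
  B -> T0 T1
  T0 -> d
  T1 -> a

CYK table (by increasing span):
  [0..0]={S,T0}  "d"  orig:{S}
  [1..1]={S,T0}  "d"  orig:{S}
  [2..2]={A,T1}  "a"  orig:{A}
  [0..1]={S}  "dd"
  [1..2]={B,S}  "da"
  [0..2]={S}  "dda"

S ∈ T[0,2] ⇒ YES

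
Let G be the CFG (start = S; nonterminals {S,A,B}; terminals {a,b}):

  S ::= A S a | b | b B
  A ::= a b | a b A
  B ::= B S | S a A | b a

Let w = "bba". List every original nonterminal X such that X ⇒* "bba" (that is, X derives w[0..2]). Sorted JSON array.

Convert to CNF:
  S -> A X4 | T1 B | b
  A -> T0 T1 | T0 X2
  B -> B S | S X3 | T1 T0
  T0 -> a
  T1 -> b
  X2 -> T1 A
  X3 -> T0 A
  X4 -> S T0

Fill CYK table bottom-up — only the sub-triangle for w[0..2]:
  [0..0]={S,T1}  "b"  orig:{S}
  [1..1]={S,T1}  "b"  orig:{S}
  [2..2]={T0}  "a"  orig:{}
  [0..1]=∅  "bb"
  [1..2]={B,X4}  "ba"  orig:{B}
  [0..2]={S}  "bba"

Original NTs in T[0,2] deriving "bba": ["S"]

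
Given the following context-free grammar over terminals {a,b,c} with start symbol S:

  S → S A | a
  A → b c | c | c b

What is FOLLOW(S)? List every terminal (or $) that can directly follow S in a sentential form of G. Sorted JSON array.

FIRST iteration:
[1]
  A via A→b c: +{b}
  A via A→c: +{c}
  S via S→a: +{a}
  S: {a}  A: {b,c}
[2] done
  S: {a}  A: {b,c}

FOLLOW sets:
FOLLOW(S) := {$}
round 1:
  S→S A: FOLLOW(S) ⊇ FIRST(A) = {b,c}; new: +{b,c}
  S→S A: FOLLOW(A) ⊇ FOLLOW(S) ⊇ {$,b,c}; new: +{$,b,c}
  FOLLOW(S)={$,b,c}  FOLLOW(A)={$,b,c}
round 2: done
  FOLLOW(S)={$,b,c}  FOLLOW(A)={$,b,c}

FOLLOW(S) = ["$", "b", "c"]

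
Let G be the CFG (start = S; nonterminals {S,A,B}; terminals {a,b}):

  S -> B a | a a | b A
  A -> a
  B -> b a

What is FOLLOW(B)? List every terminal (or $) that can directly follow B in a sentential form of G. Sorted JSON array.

FIRST sets, iterate to fixpoint:
[1]
  A via A→a: +{a}
  B via B→b a: +{b}
  S via S→B a: +{b}
  S via S→a a: +{a}
  S: {a,b}  A: {a}  B: {b}
[2] (no change)
  S: {a,b}  A: {a}  B: {b}

Compute FOLLOW by fixpoint:
seed FOLLOW(S) with $
[1]
  S→B a: FOLLOW(B) ⊇ FIRST(a) = {a}; new: +{a}
  S→b A: FOLLOW(A) ⊇ FOLLOW(S) ⊇ {$}; new: +{$}
  S: {$}  A: {$}  B: {a}
[2] (no change)
  S: {$}  A: {$}  B: {a}

FOLLOW(B) = ["a"]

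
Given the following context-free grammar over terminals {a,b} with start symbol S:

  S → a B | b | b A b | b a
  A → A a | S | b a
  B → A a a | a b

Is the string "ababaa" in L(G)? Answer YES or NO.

Convert to CNF:
  S -> T0 B | T1 T0 | T1 X4 | b
  A -> A T0 | T0 B | T1 T0 | T1 X2 | b
  B -> A X3 | T0 T1
  T0 -> a
  T1 -> b
  X2 -> A T1
  X3 -> T0 T0
  X4 -> A T1

CYK table (by increasing span):
  [0..0]={T0}  "a"  orig:{}
  [1..1]={A,S,T1}  "b"  orig:{A,S}
  [2..2]={T0}  "a"  orig:{}
  [3..3]={A,S,T1}  "b"  orig:{A,S}
  [4..4]={T0}  "a"  orig:{}
  [5..5]={T0}  "a"  orig:{}
  [0..1]={B}  "ab"
  [1..2]={A,S}  "ba"
  [2..3]={B}  "ab"
  [3..4]={A,S}  "ba"
  [4..5]={X3}  "aa"  orig:{}
  [0..2]=∅  "aba"
  [1..3]={X2,X4}  "bab"  orig:{}
  [2..4]=∅  "aba"
  [3..5]={A,B}  "baa"
  [0..3]=∅  "abab"
  [1..4]=∅  "baba"
  [2..5]={A,S}  "abaa"
  [0..4]=∅  "ababa"
  [1..5]=∅  "babaa"
  [0..5]=∅  "ababaa"

S ∉ T[0,5] ⇒ NO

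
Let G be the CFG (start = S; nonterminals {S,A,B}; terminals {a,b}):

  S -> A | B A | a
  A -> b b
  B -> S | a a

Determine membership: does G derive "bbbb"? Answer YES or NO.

CNF form of G:
  S -> B A | T0 T0 | a
  A -> T0 T0
  B -> B A | T0 T0 | T1 T1 | a
  T0 -> b
  T1 -> a

CYK table (by increasing span):
  [0..0]={T0}  "b"  orig:{}
  [1..1]={T0}  "b"  orig:{}
  [2..2]={T0}  "b"  orig:{}
  [3..3]={T0}  "b"  orig:{}
  [0..1]={A,B,S}  "bb"
  [1..2]={A,B,S}  "bb"
  [2..3]={A,B,S}  "bb"
  [0..2]=∅  "bbb"
  [1..3]=∅  "bbb"
  [0..3]={B,S}  "bbbb"

S ∈ T[0,3] ⇒ YES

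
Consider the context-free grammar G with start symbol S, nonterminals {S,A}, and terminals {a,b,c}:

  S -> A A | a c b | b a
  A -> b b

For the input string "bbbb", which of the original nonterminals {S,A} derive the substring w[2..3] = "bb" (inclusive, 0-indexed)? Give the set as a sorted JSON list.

Convert to CNF:
  S -> A A | T0 T1 | T1 X3
  A -> T0 T0
  T0 -> b
  T1 -> a
  T2 -> c
  X3 -> T2 T0

CYK table (by increasing span) — only the sub-triangle for w[2..3]:
  T[2,2] 'b' = {T0}  orig:{}
  T[3,3] 'b' = {T0}  orig:{}
  T[2,3] 'bb' = {A}

Original NTs in T[2,3] deriving "bb": ["A"]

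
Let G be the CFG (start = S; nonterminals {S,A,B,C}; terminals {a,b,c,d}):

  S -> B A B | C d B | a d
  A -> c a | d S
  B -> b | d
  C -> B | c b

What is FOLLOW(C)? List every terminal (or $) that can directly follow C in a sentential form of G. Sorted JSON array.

Compute FIRST by fixpoint:
iter 1:
  A via A→c a: +{c}
  A via A→d S: +{d}
  B via B→b: +{b}
  B via B→d: +{d}
  C via C→B: +{b,d}
  C via C→c b: +{c}
  S via S→B A B: +{b,d}
  S via S→C d B: +{c}
  S via S→a d: +{a}
  FIRST(S)={a,b,c,d}  FIRST(A)={c,d}  FIRST(B)={b,d}  FIRST(C)={b,c,d}
iter 2: (stable)
  FIRST(S)={a,b,c,d}  FIRST(A)={c,d}  FIRST(B)={b,d}  FIRST(C)={b,c,d}

FOLLOW iteration:
FOLLOW(S) := {$}
pass 1:
  S→B A B: FOLLOW(B) ⊇ FIRST(A) = {c,d}; new: +{c,d}
  S→B A B: FOLLOW(A) ⊇ FIRST(B) = {b,d}; new: +{b,d}
  S→B A B: FOLLOW(B) ⊇ FOLLOW(S) ⊇ {$}; new: +{$}
  S→C d B: FOLLOW(C) ⊇ FIRST(d) = {d}; new: +{d}
  S: {$}  A: {b,d}  B: {$,c,d}  C: {d}
pass 2:
  A→d S: FOLLOW(S) ⊇ FOLLOW(A) ⊇ {b,d}; new: +{b,d}
  S→B A B: FOLLOW(B) ⊇ FOLLOW(S) ⊇ {$,b,d}; new: +{b}
  S: {$,b,d}  A: {b,d}  B: {$,b,c,d}  C: {d}
pass 3: — fixpoint
  S: {$,b,d}  A: {b,d}  B: {$,b,c,d}  C: {d}

FOLLOW(C) = ["d"]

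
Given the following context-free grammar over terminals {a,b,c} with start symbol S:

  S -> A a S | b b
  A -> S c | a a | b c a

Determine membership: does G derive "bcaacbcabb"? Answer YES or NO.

CNF form of G:
  S -> A X4 | T2 T2
  A -> S T0 | T1 T1 | T2 X3
  T0 -> c
  T1 -> a
  T2 -> b
  X3 -> T0 T1
  X4 -> T1 S

Fill CYK table bottom-up:
  T[0,0] 'b' = {T2}  orig:{}
  T[1,1] 'c' = {T0}  orig:{}
  T[2,2] 'a' = {T1}  orig:{}
  T[3,3] 'a' = {T1}  orig:{}
  T[4,4] 'c' = {T0}  orig:{}
  T[5,5] 'b' = {T2}  orig:{}
  T[6,6] 'c' = {T0}  orig:{}
  T[7,7] 'a' = {T1}  orig:{}
  T[8,8] 'b' = {T2}  orig:{}
  T[9,9] 'b' = {T2}  orig:{}
  T[0,1] 'bc' = ∅
  T[1,2] 'ca' = {X3}  orig:{}
  T[2,3] 'aa' = {A}
  T[3,4] 'ac' = ∅
  T[4,5] 'cb' = ∅
  T[5,6] 'bc' = ∅
  T[6,7] 'ca' = {X3}  orig:{}
  T[7,8] 'ab' = ∅
  T[8,9] 'bb' = {S}
  T[0,2] 'bca' = {A}
  T[1,3] 'caa' = ∅
  T[2,4] 'aac' = ∅
  T[3,5] 'acb' = ∅
  T[4,6] 'cbc' = ∅
  T[5,7] 'bca' = {A}
  T[6,8] 'cab' = ∅
  T[7,9] 'abb' = {X4}  orig:{}
  T[0,3] 'bcaa' = ∅
  T[1,4] 'caac' = ∅
  T[2,5] 'aacb' = ∅
  T[3,6] 'acbc' = ∅
  T[4,7] 'cbca' = ∅
  T[5,8] 'bcab' = ∅
  T[6,9] 'cabb' = ∅
  T[0,4] 'bcaac' = ∅
  T[1,5] 'caacb' = ∅
  T[2,6] 'aacbc' = ∅
  T[3,7] 'acbca' = ∅
  T[4,8] 'cbcab' = ∅
  T[5,9] 'bcabb' = ∅
  T[0,5] 'bcaacb' = ∅
  T[1,6] 'caacbc' = ∅
  T[2,7] 'aacbca' = ∅
  T[3,8] 'acbcab' = ∅
  T[4,9] 'cbcabb' = ∅
  T[0,6] 'bcaacbc' = ∅
  T[1,7] 'caacbca' = ∅
  T[2,8] 'aacbcab' = ∅
  T[3,9] 'acbcabb' = ∅
  T[0,7] 'bcaacbca' = ∅
  T[1,8] 'caacbcab' = ∅
  T[2,9] 'aacbcabb' = ∅
  T[0,8] 'bcaacbcab' = ∅
  T[1,9] 'caacbcabb' = ∅
  T[0,9] 'bcaacbcabb' = ∅

S ∉ T[0,9] ⇒ NO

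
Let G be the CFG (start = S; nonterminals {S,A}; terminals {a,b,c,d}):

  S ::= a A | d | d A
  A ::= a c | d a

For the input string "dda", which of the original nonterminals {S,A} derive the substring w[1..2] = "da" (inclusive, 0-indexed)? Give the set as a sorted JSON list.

CNF form of G:
  S -> T0 A | T2 A | d
  A -> T0 T1 | T2 T0
  T0 -> a
  T1 -> c
  T2 -> d

CYK fill (cells [i..j] with 1 ≤ i ≤ j ≤ 2 only):
  T[1,1] 'd' = {S,T2}  orig:{S}
  T[2,2] 'a' = {T0}  orig:{}
  T[1,2] 'da' = {A}

Original NTs in T[1,2] deriving "da": ["A"]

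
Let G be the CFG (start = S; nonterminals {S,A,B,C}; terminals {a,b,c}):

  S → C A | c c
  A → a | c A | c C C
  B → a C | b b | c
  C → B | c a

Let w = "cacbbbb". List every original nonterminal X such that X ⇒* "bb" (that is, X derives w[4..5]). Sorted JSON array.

CNF form of G:
  S -> C A | T0 T0
  A -> T0 A | T0 X3 | a
  B -> T1 C | T2 T2 | c
  C -> T0 T1 | T1 C | T2 T2 | c
  T0 -> c
  T1 -> a
  T2 -> b
  X3 -> C C

CYK table (by increasing span) — only the sub-triangle for w[4..5]:
  [4..4]={T2}  "b"  orig:{}
  [5..5]={T2}  "b"  orig:{}
  [4..5]={B,C}  "bb"

Original NTs in T[4,5] deriving "bb": ["B", "C"]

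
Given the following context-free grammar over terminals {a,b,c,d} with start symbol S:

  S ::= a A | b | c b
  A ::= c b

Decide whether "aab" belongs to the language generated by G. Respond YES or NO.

CNF form of G:
  S -> T0 T1 | T2 A | b
  A -> T0 T1
  T0 -> c
  T1 -> b
  T2 -> a

CYK table (by increasing span):
  [0..0]={T2}  "a"  orig:{}
  [1..1]={T2}  "a"  orig:{}
  [2..2]={S,T1}  "b"  orig:{S}
  [0..1]=∅  "aa"
  [1..2]=∅  "ab"
  [0..2]=∅  "aab"

S ∉ T[0,2] ⇒ NO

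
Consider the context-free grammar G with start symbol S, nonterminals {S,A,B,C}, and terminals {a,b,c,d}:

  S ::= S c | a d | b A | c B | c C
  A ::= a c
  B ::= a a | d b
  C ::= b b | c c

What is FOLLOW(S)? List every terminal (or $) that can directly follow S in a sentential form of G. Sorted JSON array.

FIRST iteration:
iter 1:
  A via A→a c: +{a}
  B via B→a a: +{a}
  B via B→d b: +{d}
  C via C→b b: +{b}
  C via C→c c: +{c}
  S via S→a d: +{a}
  S via S→b A: +{b}
  S via S→c B: +{c}
  S: {a,b,c}  A: {a}  B: {a,d}  C: {b,c}
iter 2: — fixpoint
  S: {a,b,c}  A: {a}  B: {a,d}  C: {b,c}

Compute FOLLOW by fixpoint:
seed FOLLOW(S) with $
[1]
  S→S c: FOLLOW(S) ⊇ FIRST(c) = {c}; new: +{c}
  S→b A: FOLLOW(A) ⊇ FOLLOW(S) ⊇ {$,c}; new: +{$,c}
  S→c B: FOLLOW(B) ⊇ FOLLOW(S) ⊇ {$,c}; new: +{$,c}
  S→c C: FOLLOW(C) ⊇ FOLLOW(S) ⊇ {$,c}; new: +{$,c}
  S: {$,c}  A: {$,c}  B: {$,c}  C: {$,c}
[2] (stable)
  S: {$,c}  A: {$,c}  B: {$,c}  C: {$,c}

FOLLOW(S) = ["$", "c"]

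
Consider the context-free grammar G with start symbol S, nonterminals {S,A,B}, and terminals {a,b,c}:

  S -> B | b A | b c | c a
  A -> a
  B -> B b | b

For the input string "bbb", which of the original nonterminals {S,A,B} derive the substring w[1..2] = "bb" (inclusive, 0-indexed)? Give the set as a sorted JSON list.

Convert to CNF:
  S -> B T0 | T0 A | T0 T1 | T1 T2 | b
  A -> a
  B -> B T0 | b
  T0 -> b
  T1 -> c
  T2 -> a

Fill CYK table bottom-up (cells [i..j] with 1 ≤ i ≤ j ≤ 2 only):
  T[1,1] 'b' = {B,S,T0}  orig:{B,S}
  T[2,2] 'b' = {B,S,T0}  orig:{B,S}
  T[1,2] 'bb' = {B,S}

Original NTs in T[1,2] deriving "bb": ["B", "S"]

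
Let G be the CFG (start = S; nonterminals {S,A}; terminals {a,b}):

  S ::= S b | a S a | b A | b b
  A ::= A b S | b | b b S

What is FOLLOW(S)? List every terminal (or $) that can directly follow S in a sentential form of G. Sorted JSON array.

FIRST sets, iterate to fixpoint:
round 1:
  A via A→b: +{b}
  S via S→a S a: +{a}
  S via S→b A: +{b}
  S: {a,b}  A: {b}
round 2: — fixpoint
  S: {a,b}  A: {b}

Compute FOLLOW by fixpoint:
initialize: $ ∈ FOLLOW(S)
round 1:
  A→A b S: FOLLOW(A) ⊇ FIRST(b) = {b}; new: +{b}
  A→A b S: FOLLOW(S) ⊇ FOLLOW(A) ⊇ {b}; new: +{b}
  S→a S a: FOLLOW(S) ⊇ FIRST(a) = {a}; new: +{a}
  S→b A: FOLLOW(A) ⊇ FOLLOW(S) ⊇ {$,a,b}; new: +{$,a}
  S: {$,a,b}  A: {$,a,b}
round 2: — fixpoint
  S: {$,a,b}  A: {$,a,b}

FOLLOW(S) = ["$", "a", "b"]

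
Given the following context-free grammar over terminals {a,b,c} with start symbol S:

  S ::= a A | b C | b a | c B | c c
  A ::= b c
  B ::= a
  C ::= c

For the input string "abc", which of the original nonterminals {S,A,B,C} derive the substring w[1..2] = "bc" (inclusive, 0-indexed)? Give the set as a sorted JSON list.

Convert to CNF:
  S -> T0 C | T0 T2 | T1 B | T1 T1 | T2 A
  A -> T0 T1
  B -> a
  C -> c
  T0 -> b
  T1 -> c
  T2 -> a

CYK fill, restricted to cells inside w[1..2]:
  [1..1]={T0}  "b"  orig:{}
  [2..2]={C,T1}  "c"  orig:{C}
  [1..2]={A,S}  "bc"

Original NTs in T[1,2] deriving "bc": ["A", "S"]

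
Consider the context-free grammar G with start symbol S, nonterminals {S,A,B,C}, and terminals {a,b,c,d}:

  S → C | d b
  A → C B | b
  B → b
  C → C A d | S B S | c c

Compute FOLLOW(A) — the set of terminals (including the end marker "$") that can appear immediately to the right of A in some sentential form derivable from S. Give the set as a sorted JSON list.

Compute FIRST by fixpoint:
[1]
  A via A→b: +{b}
  B via B→b: +{b}
  C via C→c c: +{c}
  S via S→C: +{c}
  S via S→d b: +{d}
  FIRST[S]={c,d}  FIRST[A]={b}  FIRST[B]={b}  FIRST[C]={c}
[2]
  A via A→C B: +{c}
  C via C→S B S: +{d}
  FIRST[S]={c,d}  FIRST[A]={b,c}  FIRST[B]={b}  FIRST[C]={c,d}
[3]
  A via A→C B: +{d}
  FIRST[S]={c,d}  FIRST[A]={b,c,d}  FIRST[B]={b}  FIRST[C]={c,d}
[4] done
  FIRST[S]={c,d}  FIRST[A]={b,c,d}  FIRST[B]={b}  FIRST[C]={c,d}

FOLLOW sets:
FOLLOW(S) := {$}
iter 1:
  A→C B: FOLLOW(C) ⊇ FIRST(B) = {b}; new: +{b}
  C→C A d: FOLLOW(C) ⊇ FIRST(A) = {b,c,d}; new: +{c,d}
  C→C A d: FOLLOW(A) ⊇ FIRST(d) = {d}; new: +{d}
  C→S B S: FOLLOW(S) ⊇ FIRST(B) = {b}; new: +{b}
  C→S B S: FOLLOW(B) ⊇ FIRST(S) = {c,d}; new: +{c,d}
  C→S B S: FOLLOW(S) ⊇ FOLLOW(C) ⊇ {b,c,d}; new: +{c,d}
  S→C: FOLLOW(C) ⊇ FOLLOW(S) ⊇ {$,b,c,d}; new: +{$}
  S: {$,b,c,d}  A: {d}  B: {c,d}  C: {$,b,c,d}
iter 2: — fixpoint
  S: {$,b,c,d}  A: {d}  B: {c,d}  C: {$,b,c,d}

FOLLOW(A) = ["d"]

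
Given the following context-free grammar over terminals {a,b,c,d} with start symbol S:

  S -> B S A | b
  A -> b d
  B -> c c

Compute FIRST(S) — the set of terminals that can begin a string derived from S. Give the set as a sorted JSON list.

FIRST iteration:
iter 1:
  A via A→b d: +{b}
  B via B→c c: +{c}
  S via S→B S A: +{c}
  S via S→b: +{b}
  FIRST[S]={b,c}  FIRST[A]={b}  FIRST[B]={c}
iter 2: done
  FIRST[S]={b,c}  FIRST[A]={b}  FIRST[B]={c}

FIRST(S) = ["b", "c"]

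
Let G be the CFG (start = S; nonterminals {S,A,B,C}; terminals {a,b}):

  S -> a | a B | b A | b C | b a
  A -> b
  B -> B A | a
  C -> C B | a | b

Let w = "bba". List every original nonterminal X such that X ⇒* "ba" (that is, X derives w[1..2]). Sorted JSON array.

CNF form of G:
  S -> T0 B | T1 A | T1 C | T1 T0 | a
  A -> b
  B -> B A | a
  C -> C B | a | b
  T0 -> a
  T1 -> b

CYK table (by increasing span), restricted to cells inside w[1..2]:
  cell(1,1) b: {A,C,T1}  orig:{A,C}
  cell(2,2) a: {B,C,S,T0}  orig:{B,C,S}
  cell(1,2) ba: {C,S}

Original NTs in T[1,2] deriving "ba": ["C", "S"]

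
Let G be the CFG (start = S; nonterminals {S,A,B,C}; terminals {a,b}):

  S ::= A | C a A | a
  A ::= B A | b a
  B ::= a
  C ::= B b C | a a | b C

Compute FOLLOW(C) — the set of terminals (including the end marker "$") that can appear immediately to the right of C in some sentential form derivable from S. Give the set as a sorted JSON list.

FIRST sets, iterate to fixpoint:
pass 1:
  A via A→b a: +{b}
  B via B→a: +{a}
  C via C→B b C: +{a}
  C via C→b C: +{b}
  S via S→A: +{b}
  S via S→C a A: +{a}
  FIRST(S)={a,b}  FIRST(A)={b}  FIRST(B)={a}  FIRST(C)={a,b}
pass 2:
  A via A→B A: +{a}
  FIRST(S)={a,b}  FIRST(A)={a,b}  FIRST(B)={a}  FIRST(C)={a,b}
pass 3: — fixpoint
  FIRST(S)={a,b}  FIRST(A)={a,b}  FIRST(B)={a}  FIRST(C)={a,b}

FOLLOW iteration:
initialize: $ ∈ FOLLOW(S)
round 1:
  A→B A: FOLLOW(B) ⊇ FIRST(A) = {a,b}; new: +{a,b}
  S→A: FOLLOW(A) ⊇ FOLLOW(S) ⊇ {$}; new: +{$}
  S→C a A: FOLLOW(C) ⊇ FIRST(a) = {a}; new: +{a}
  FOLLOW(S)={$}  FOLLOW(A)={$}  FOLLOW(B)={a,b}  FOLLOW(C)={a}
round 2: (stable)
  FOLLOW(S)={$}  FOLLOW(A)={$}  FOLLOW(B)={a,b}  FOLLOW(C)={a}

FOLLOW(C) = ["a"]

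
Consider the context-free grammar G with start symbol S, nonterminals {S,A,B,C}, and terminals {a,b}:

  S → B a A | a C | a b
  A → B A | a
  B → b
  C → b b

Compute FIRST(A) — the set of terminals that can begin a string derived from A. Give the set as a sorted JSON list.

FIRST iteration:
iter 1:
  A via A→a: +{a}
  B via B→b: +{b}
  C via C→b b: +{b}
  S via S→B a A: +{b}
  S via S→a C: +{a}
  S: {a,b}  A: {a}  B: {b}  C: {b}
iter 2:
  A via A→B A: +{b}
  S: {a,b}  A: {a,b}  B: {b}  C: {b}
iter 3: (no change)
  S: {a,b}  A: {a,b}  B: {b}  C: {b}

FIRST(A) = ["a", "b"]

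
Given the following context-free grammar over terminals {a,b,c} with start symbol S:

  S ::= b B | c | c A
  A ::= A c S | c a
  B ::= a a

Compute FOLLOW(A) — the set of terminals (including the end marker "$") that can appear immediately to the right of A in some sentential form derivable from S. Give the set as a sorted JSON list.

Compute FIRST by fixpoint:
pass 1:
  A via A→c a: +{c}
  B via B→a a: +{a}
  S via S→b B: +{b}
  S via S→c: +{c}
  FIRST(S)={b,c}  FIRST(A)={c}  FIRST(B)={a}
pass 2: — fixpoint
  FIRST(S)={b,c}  FIRST(A)={c}  FIRST(B)={a}

FOLLOW iteration:
seed FOLLOW(S) with $
round 1:
  A→A c S: FOLLOW(A) ⊇ FIRST(c) = {c}; new: +{c}
  A→A c S: FOLLOW(S) ⊇ FOLLOW(A) ⊇ {c}; new: +{c}
  S→b B: FOLLOW(B) ⊇ FOLLOW(S) ⊇ {$,c}; new: +{$,c}
  S→c A: FOLLOW(A) ⊇ FOLLOW(S) ⊇ {$,c}; new: +{$}
  FOLLOW[S]={$,c}  FOLLOW[A]={$,c}  FOLLOW[B]={$,c}
round 2: done
  FOLLOW[S]={$,c}  FOLLOW[A]={$,c}  FOLLOW[B]={$,c}

FOLLOW(A) = ["$", "c"]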